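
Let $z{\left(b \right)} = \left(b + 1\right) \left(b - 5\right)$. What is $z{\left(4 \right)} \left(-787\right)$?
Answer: $3935$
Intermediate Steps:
$z{\left(b \right)} = \left(1 + b\right) \left(-5 + b\right)$
$z{\left(4 \right)} \left(-787\right) = \left(-5 + 4^{2} - 16\right) \left(-787\right) = \left(-5 + 16 - 16\right) \left(-787\right) = \left(-5\right) \left(-787\right) = 3935$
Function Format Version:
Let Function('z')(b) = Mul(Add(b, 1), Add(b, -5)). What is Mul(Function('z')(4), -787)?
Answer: 3935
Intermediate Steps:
Function('z')(b) = Mul(Add(1, b), Add(-5, b))
Mul(Function('z')(4), -787) = Mul(Add(-5, Pow(4, 2), Mul(-4, 4)), -787) = Mul(Add(-5, 16, -16), -787) = Mul(-5, -787) = 3935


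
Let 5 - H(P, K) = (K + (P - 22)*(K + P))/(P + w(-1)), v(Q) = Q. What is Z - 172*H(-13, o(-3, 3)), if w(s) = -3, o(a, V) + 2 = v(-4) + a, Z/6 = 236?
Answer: -30499/4 ≈ -7624.8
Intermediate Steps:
Z = 1416 (Z = 6*236 = 1416)
o(a, V) = -6 + a (o(a, V) = -2 + (-4 + a) = -6 + a)
H(P, K) = 5 - (K + (-22 + P)*(K + P))/(-3 + P) (H(P, K) = 5 - (K + (P - 22)*(K + P))/(P - 3) = 5 - (K + (-22 + P)*(K + P))/(-3 + P))
Z - 172*H(-13, o(-3, 3)) = 1416 - 172*(-15 - 1*(-13)² + 21*(-6 - 3) + 27*(-13) - 1*(-6 - 3)*(-13))/(-3 - 13) = 1416 - 172*(-15 - 1*169 + 21*(-9) - 351 - 1*(-9)*(-13))/(-16) = 1416 - (-43)*(-15 - 169 - 189 - 351 - 117)/4 = 1416 - (-43)*(-841)/4 = 1416 - 172*841/16 = 1416 - 36163/4 = -30499/4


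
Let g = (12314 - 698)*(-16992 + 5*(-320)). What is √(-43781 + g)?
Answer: I*√216008453 ≈ 14697.0*I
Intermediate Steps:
g = -215964672 (g = 11616*(-16992 - 1600) = 11616*(-18592) = -215964672)
√(-43781 + g) = √(-43781 - 215964672) = √(-216008453) = I*√216008453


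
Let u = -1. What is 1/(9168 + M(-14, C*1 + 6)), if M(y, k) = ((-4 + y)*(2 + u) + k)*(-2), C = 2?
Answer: 1/9188 ≈ 0.00010884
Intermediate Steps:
M(y, k) = 8 - 2*k - 2*y (M(y, k) = ((-4 + y)*(2 - 1) + k)*(-2) = ((-4 + y)*1 + k)*(-2) = ((-4 + y) + k)*(-2) = (-4 + k + y)*(-2) = 8 - 2*k - 2*y)
1/(9168 + M(-14, C*1 + 6)) = 1/(9168 + (8 - 2*(2*1 + 6) - 2*(-14))) = 1/(9168 + (8 - 2*(2 + 6) + 28)) = 1/(9168 + (8 - 2*8 + 28)) = 1/(9168 + (8 - 16 + 28)) = 1/(9168 + 20) = 1/9188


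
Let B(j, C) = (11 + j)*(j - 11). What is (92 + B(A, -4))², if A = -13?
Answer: 19600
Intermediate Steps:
B(j, C) = (-11 + j)*(11 + j) (B(j, C) = (11 + j)*(-11 + j) = (-11 + j)*(11 + j))
(92 + B(A, -4))² = (92 + (-121 + (-13)²))² = (92 + (-121 + 169))² = (92 + 48)² = 140² = 19600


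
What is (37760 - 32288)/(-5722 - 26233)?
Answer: -5472/31955 ≈ -0.17124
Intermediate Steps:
(37760 - 32288)/(-5722 - 26233) = 5472/(-31955) = 5472*(-1/31955) = -5472/31955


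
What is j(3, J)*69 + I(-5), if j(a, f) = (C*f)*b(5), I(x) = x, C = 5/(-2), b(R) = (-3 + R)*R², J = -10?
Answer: 86245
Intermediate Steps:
b(R) = R²*(-3 + R)
C = -5/2 (C = 5*(-½) = -5/2 ≈ -2.5000)
j(a, f) = -125*f (j(a, f) = (-5*f/2)*(5²*(-3 + 5)) = (-5*f/2)*(25*2) = -5*f/2*50 = -125*f)
j(3, J)*69 + I(-5) = -125*(-10)*69 - 5 = 1250*69 - 5 = 86250 - 5 = 86245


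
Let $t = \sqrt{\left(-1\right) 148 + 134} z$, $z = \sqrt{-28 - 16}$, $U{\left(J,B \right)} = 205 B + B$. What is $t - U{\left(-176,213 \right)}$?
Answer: $-43878 - 2 \sqrt{154} \approx -43903.0$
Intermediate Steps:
$U{\left(J,B \right)} = 206 B$
$z = 2 i \sqrt{11}$ ($z = \sqrt{-44} = 2 i \sqrt{11} \approx 6.6332 i$)
$t = - 2 \sqrt{154}$ ($t = \sqrt{\left(-1\right) 148 + 134} \cdot 2 i \sqrt{11} = \sqrt{-148 + 134} \cdot 2 i \sqrt{11} = \sqrt{-14} \cdot 2 i \sqrt{11} = i \sqrt{14} \cdot 2 i \sqrt{11} = - 2 \sqrt{154} \approx -24.819$)
$t - U{\left(-176,213 \right)} = - 2 \sqrt{154} - 206 \cdot 213 = - 2 \sqrt{154} - 43878 = -43878 - 2 \sqrt{154}$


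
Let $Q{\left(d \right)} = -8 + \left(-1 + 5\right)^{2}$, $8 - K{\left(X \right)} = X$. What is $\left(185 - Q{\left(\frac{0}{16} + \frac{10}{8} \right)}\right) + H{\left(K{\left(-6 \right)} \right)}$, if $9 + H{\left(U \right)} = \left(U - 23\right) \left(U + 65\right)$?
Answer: $-543$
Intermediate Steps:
$K{\left(X \right)} = 8 - X$
$Q{\left(d \right)} = 8$ ($Q{\left(d \right)} = -8 + 4^{2} = -8 + 16 = 8$)
$H{\left(U \right)} = -9 + \left(-23 + U\right) \left(65 + U\right)$ ($H{\left(U \right)} = -9 + \left(U - 23\right) \left(U + 65\right) = -9 + \left(-23 + U\right) \left(65 + U\right)$)
$\left(185 - Q{\left(\frac{0}{16} + \frac{10}{8} \right)}\right) + H{\left(K{\left(-6 \right)} \right)} = \left(185 - 8\right) + \left(-1504 + \left(8 - -6\right)^{2} + 42 \left(8 - -6\right)\right) = \left(185 - 8\right) + \left(-1504 + \left(8 + 6\right)^{2} + 42 \left(8 + 6\right)\right) = 177 + \left(-1504 + 14^{2} + 42 \cdot 14\right) = 177 + \left(-1504 + 196 + 588\right) = 177 - 720 = -543$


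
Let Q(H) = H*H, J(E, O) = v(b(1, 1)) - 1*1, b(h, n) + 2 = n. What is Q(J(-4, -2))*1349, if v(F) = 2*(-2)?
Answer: 33725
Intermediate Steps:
b(h, n) = -2 + n
v(F) = -4
J(E, O) = -5 (J(E, O) = -4 - 1*1 = -4 - 1 = -5)
Q(H) = H²
Q(J(-4, -2))*1349 = (-5)²*1349 = 25*1349 = 33725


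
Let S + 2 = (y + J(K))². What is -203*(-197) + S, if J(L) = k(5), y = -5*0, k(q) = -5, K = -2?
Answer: 40014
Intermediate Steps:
y = 0
J(L) = -5
S = 23 (S = -2 + (0 - 5)² = -2 + (-5)² = -2 + 25 = 23)
-203*(-197) + S = -203*(-197) + 23 = 39991 + 23 = 40014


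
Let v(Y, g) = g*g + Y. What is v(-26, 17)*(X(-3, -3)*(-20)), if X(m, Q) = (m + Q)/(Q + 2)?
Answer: -31560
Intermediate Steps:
X(m, Q) = (Q + m)/(2 + Q)
v(Y, g) = Y + g² (v(Y, g) = g² + Y = Y + g²)
v(-26, 17)*(X(-3, -3)*(-20)) = (-26 + 17²)*(((-3 - 3)/(2 - 3))*(-20)) = (-26 + 289)*((-6/(-1))*(-20)) = 263*(-1*(-6)*(-20)) = 263*(6*(-20)) = 263*(-120) = -31560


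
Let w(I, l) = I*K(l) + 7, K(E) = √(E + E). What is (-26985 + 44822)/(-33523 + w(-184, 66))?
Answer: -49818741/93237772 + 410251*√33/69928329 ≈ -0.50062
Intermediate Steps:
K(E) = √2*√E (K(E) = √(2*E) = √2*√E)
w(I, l) = 7 + I*√2*√l (w(I, l) = I*(√2*√l) + 7 = I*√2*√l + 7 = 7 + I*√2*√l)
(-26985 + 44822)/(-33523 + w(-184, 66)) = (-26985 + 44822)/(-33523 + (7 - 184*√2*√66)) = 17837/(-33523 + (7 - 368*√33)) = 17837/(-33516 - 368*√33)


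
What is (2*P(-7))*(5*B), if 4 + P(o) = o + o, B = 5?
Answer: -900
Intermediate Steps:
P(o) = -4 + 2*o (P(o) = -4 + (o + o) = -4 + 2*o)
(2*P(-7))*(5*B) = (2*(-4 + 2*(-7)))*(5*5) = (2*(-4 - 14))*25 = (2*(-18))*25 = -36*25 = -900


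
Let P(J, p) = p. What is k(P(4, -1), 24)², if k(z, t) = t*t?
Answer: 331776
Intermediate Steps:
k(z, t) = t²
k(P(4, -1), 24)² = (24²)² = 576² = 331776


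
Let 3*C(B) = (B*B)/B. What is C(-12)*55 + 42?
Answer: -178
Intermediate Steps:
C(B) = B/3 (C(B) = ((B*B)/B)/3 = (B²/B)/3 = B/3)
C(-12)*55 + 42 = ((⅓)*(-12))*55 + 42 = -4*55 + 42 = -220 + 42 = -178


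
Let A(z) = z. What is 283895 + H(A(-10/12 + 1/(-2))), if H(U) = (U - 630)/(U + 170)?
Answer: 71824488/253 ≈ 2.8389e+5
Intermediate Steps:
H(U) = (-630 + U)/(170 + U)
283895 + H(A(-10/12 + 1/(-2))) = 283895 + (-630 + (-10/12 + 1/(-2)))/(170 + (-10/12 + 1/(-2))) = 283895 + (-630 + (-10*1/12 + 1*(-½)))/(170 + (-10*1/12 + 1*(-½))) = 283895 + (-630 + (-⅚ - ½))/(170 + (-⅚ - ½)) = 283895 + (-630 - 4/3)/(170 - 4/3) = 283895 - 1894/3/(506/3) = 283895 + (3/506)*(-1894/3) = 283895 - 947/253 = 71824488/253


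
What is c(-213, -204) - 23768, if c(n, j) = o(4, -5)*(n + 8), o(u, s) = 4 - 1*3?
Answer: -23973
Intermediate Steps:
o(u, s) = 1 (o(u, s) = 4 - 3 = 1)
c(n, j) = 8 + n (c(n, j) = 1*(n + 8) = 1*(8 + n) = 8 + n)
c(-213, -204) - 23768 = (8 - 213) - 23768 = -205 - 23768 = -23973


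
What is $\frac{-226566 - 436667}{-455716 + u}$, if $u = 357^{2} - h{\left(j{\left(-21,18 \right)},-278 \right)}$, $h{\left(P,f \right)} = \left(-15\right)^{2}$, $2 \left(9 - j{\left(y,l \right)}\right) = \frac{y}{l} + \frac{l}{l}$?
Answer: $\frac{663233}{328492} \approx 2.019$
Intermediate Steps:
$j{\left(y,l \right)} = \frac{17}{2} - \frac{y}{2 l}$ ($j{\left(y,l \right)} = 9 - \frac{\frac{y}{l} + \frac{l}{l}}{2} = 9 - \frac{\frac{y}{l} + 1}{2} = 9 - \frac{1 + \frac{y}{l}}{2} = 9 - \left(\frac{1}{2} + \frac{y}{2 l}\right) = \frac{17}{2} - \frac{y}{2 l}$)
$h{\left(P,f \right)} = 225$
$u = 127224$ ($u = 357^{2} - 225 = 127449 - 225 = 127224$)
$\frac{-226566 - 436667}{-455716 + u} = \frac{-226566 - 436667}{-455716 + 127224} = - \frac{663233}{-328492} = \left(-663233\right) \left(- \frac{1}{328492}\right) = \frac{663233}{328492}$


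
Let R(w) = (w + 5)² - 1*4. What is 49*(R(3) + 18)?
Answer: 3822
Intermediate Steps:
R(w) = -4 + (5 + w)² (R(w) = (5 + w)² - 4 = -4 + (5 + w)²)
49*(R(3) + 18) = 49*((-4 + (5 + 3)²) + 18) = 49*((-4 + 8²) + 18) = 49*((-4 + 64) + 18) = 49*(60 + 18) = 49*78 = 3822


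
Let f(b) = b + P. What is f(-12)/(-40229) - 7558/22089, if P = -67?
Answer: -302305751/888618381 ≈ -0.34020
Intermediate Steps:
f(b) = -67 + b (f(b) = b - 67 = -67 + b)
f(-12)/(-40229) - 7558/22089 = (-67 - 12)/(-40229) - 7558/22089 = -79*(-1/40229) - 7558*1/22089 = 79/40229 - 7558/22089 = -302305751/888618381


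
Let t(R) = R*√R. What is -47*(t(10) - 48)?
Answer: 2256 - 470*√10 ≈ 769.73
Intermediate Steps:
t(R) = R^(3/2)
-47*(t(10) - 48) = -47*(10^(3/2) - 48) = -47*(10*√10 - 48) = -47*(-48 + 10*√10) = 2256 - 470*√10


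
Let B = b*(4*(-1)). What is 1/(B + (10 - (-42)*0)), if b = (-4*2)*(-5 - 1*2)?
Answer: -1/214 ≈ -0.0046729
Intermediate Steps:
b = 56 (b = -8*(-5 - 2) = -8*(-7) = 56)
B = -224 (B = 56*(4*(-1)) = 56*(-4) = -224)
1/(B + (10 - (-42)*0)) = 1/(-224 + (10 - (-42)*0)) = 1/(-224 + (10 - 14*0)) = 1/(-224 + (10 + 0)) = 1/(-224 + 10) = 1/(-214) = -1/214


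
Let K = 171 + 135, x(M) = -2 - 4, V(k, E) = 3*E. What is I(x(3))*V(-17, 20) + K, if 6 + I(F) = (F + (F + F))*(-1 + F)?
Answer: 7506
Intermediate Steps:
x(M) = -6
I(F) = -6 + 3*F*(-1 + F) (I(F) = -6 + (F + (F + F))*(-1 + F) = -6 + (F + 2*F)*(-1 + F) = -6 + (3*F)*(-1 + F) = -6 + 3*F*(-1 + F))
K = 306
I(x(3))*V(-17, 20) + K = (-6 - 3*(-6) + 3*(-6)**2)*(3*20) + 306 = (-6 + 18 + 3*36)*60 + 306 = (-6 + 18 + 108)*60 + 306 = 120*60 + 306 = 7200 + 306 = 7506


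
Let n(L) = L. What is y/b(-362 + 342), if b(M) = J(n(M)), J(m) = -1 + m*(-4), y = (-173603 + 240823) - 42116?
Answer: 25104/79 ≈ 317.77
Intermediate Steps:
y = 25104 (y = 67220 - 42116 = 25104)
J(m) = -1 - 4*m
b(M) = -1 - 4*M
y/b(-362 + 342) = 25104/(-1 - 4*(-362 + 342)) = 25104/(-1 - 4*(-20)) = 25104/(-1 + 80) = 25104/79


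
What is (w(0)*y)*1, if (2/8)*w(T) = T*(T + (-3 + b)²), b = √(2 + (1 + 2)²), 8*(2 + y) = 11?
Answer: 0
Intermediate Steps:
y = -5/8 (y = -2 + (⅛)*11 = -2 + 11/8 = -5/8 ≈ -0.62500)
b = √11 (b = √(2 + 3²) = √(2 + 9) = √11 ≈ 3.3166)
w(T) = 4*T*(T + (-3 + √11)²) (w(T) = 4*(T*(T + (-3 + √11)²)) = 4*T*(T + (-3 + √11)²))
(w(0)*y)*1 = ((4*0*(0 + (3 - √11)²))*(-5/8))*1 = ((4*0*(3 - √11)²)*(-5/8))*1 = (0*(-5/8))*1 = 0*1 = 0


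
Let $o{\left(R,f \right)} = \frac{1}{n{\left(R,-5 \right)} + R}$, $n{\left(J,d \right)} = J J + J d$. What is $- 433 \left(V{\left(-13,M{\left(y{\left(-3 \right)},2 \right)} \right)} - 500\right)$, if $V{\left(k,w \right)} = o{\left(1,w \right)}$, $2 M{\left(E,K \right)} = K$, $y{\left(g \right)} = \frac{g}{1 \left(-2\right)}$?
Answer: $\frac{649933}{3} \approx 2.1664 \cdot 10^{5}$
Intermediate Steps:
$n{\left(J,d \right)} = J^{2} + J d$
$y{\left(g \right)} = - \frac{g}{2}$ ($y{\left(g \right)} = \frac{g}{-2} = g \left(- \frac{1}{2}\right) = - \frac{g}{2}$)
$M{\left(E,K \right)} = \frac{K}{2}$
$o{\left(R,f \right)} = \frac{1}{R + R \left(-5 + R\right)}$ ($o{\left(R,f \right)} = \frac{1}{R \left(R - 5\right) + R} = \frac{1}{R \left(-5 + R\right) + R} = \frac{1}{R + R \left(-5 + R\right)}$)
$V{\left(k,w \right)} = - \frac{1}{3}$ ($V{\left(k,w \right)} = \frac{1}{1 \left(-4 + 1\right)} = 1 \frac{1}{-3} = 1 \left(- \frac{1}{3}\right) = - \frac{1}{3}$)
$- 433 \left(V{\left(-13,M{\left(y{\left(-3 \right)},2 \right)} \right)} - 500\right) = - 433 \left(- \frac{1}{3} - 500\right) = \left(-433\right) \left(- \frac{1501}{3}\right) = \frac{649933}{3}$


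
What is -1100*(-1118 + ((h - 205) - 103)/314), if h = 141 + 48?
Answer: 193144050/157 ≈ 1.2302e+6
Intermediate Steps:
h = 189
-1100*(-1118 + ((h - 205) - 103)/314) = -1100*(-1118 + ((189 - 205) - 103)/314) = -1100*(-1118 + (-16 - 103)*(1/314)) = -1100*(-1118 - 119*1/314) = -1100*(-1118 - 119/314) = -1100*(-351171/314) = 193144050/157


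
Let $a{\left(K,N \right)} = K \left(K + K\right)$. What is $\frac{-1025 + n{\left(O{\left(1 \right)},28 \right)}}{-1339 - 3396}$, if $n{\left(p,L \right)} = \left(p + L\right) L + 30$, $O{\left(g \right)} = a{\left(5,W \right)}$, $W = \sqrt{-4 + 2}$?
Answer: $- \frac{1189}{4735} \approx -0.25111$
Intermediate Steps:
$W = i \sqrt{2}$ ($W = \sqrt{-2} = i \sqrt{2} \approx 1.4142 i$)
$a{\left(K,N \right)} = 2 K^{2}$ ($a{\left(K,N \right)} = K 2 K = 2 K^{2}$)
$O{\left(g \right)} = 50$ ($O{\left(g \right)} = 2 \cdot 5^{2} = 2 \cdot 25 = 50$)
$n{\left(p,L \right)} = 30 + L \left(L + p\right)$ ($n{\left(p,L \right)} = \left(L + p\right) L + 30 = L \left(L + p\right) + 30 = 30 + L \left(L + p\right)$)
$\frac{-1025 + n{\left(O{\left(1 \right)},28 \right)}}{-1339 - 3396} = \frac{-1025 + \left(30 + 28^{2} + 28 \cdot 50\right)}{-1339 - 3396} = \frac{-1025 + \left(30 + 784 + 1400\right)}{-4735} = \left(-1025 + 2214\right) \left(- \frac{1}{4735}\right) = 1189 \left(- \frac{1}{4735}\right) = - \frac{1189}{4735}$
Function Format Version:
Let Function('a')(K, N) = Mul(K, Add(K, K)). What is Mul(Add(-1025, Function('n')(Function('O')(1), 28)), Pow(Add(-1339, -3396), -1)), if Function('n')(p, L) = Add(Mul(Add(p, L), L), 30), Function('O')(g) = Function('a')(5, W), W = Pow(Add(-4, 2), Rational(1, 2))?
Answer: Rational(-1189, 4735) ≈ -0.25111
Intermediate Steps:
W = Mul(I, Pow(2, Rational(1, 2))) (W = Pow(-2, Rational(1, 2)) = Mul(I, Pow(2, Rational(1, 2))) ≈ Mul(1.4142, I))
Function('a')(K, N) = Mul(2, Pow(K, 2)) (Function('a')(K, N) = Mul(K, Mul(2, K)) = Mul(2, Pow(K, 2)))
Function('O')(g) = 50 (Function('O')(g) = Mul(2, Pow(5, 2)) = Mul(2, 25) = 50)
Function('n')(p, L) = Add(30, Mul(L, Add(L, p))) (Function('n')(p, L) = Add(Mul(Add(L, p), L), 30) = Add(Mul(L, Add(L, p)), 30) = Add(30, Mul(L, Add(L, p))))
Mul(Add(-1025, Function('n')(Function('O')(1), 28)), Pow(Add(-1339, -3396), -1)) = Mul(Add(-1025, Add(30, Pow(28, 2), Mul(28, 50))), Pow(Add(-1339, -3396), -1)) = Mul(Add(-1025, Add(30, 784, 1400)), Pow(-4735, -1)) = Mul(Add(-1025, 2214), Rational(-1, 4735)) = Mul(1189, Rational(-1, 4735)) = Rational(-1189, 4735)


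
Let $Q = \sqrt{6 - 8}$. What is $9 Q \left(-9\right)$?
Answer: $- 81 i \sqrt{2} \approx - 114.55 i$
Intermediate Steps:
$Q = i \sqrt{2}$ ($Q = \sqrt{-2} = i \sqrt{2} \approx 1.4142 i$)
$9 Q \left(-9\right) = 9 i \sqrt{2} \left(-9\right) = - 81 i \sqrt{2}$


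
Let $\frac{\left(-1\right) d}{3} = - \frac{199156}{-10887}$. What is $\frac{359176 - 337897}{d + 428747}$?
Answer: $\frac{25740497}{518574569} \approx 0.049637$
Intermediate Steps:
$d = - \frac{199156}{3629}$ ($d = - 3 \left(- \frac{199156}{-10887}\right) = - 3 \left(\left(-199156\right) \left(- \frac{1}{10887}\right)\right) = \left(-3\right) \frac{199156}{10887} = - \frac{199156}{3629} \approx -54.879$)
$\frac{359176 - 337897}{d + 428747} = \frac{359176 - 337897}{- \frac{199156}{3629} + 428747} = \frac{21279}{\frac{1555723707}{3629}} = 21279 \cdot \frac{3629}{1555723707} = \frac{25740497}{518574569}$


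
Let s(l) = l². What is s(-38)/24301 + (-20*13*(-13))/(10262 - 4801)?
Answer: 4738056/6984619 ≈ 0.67836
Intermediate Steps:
s(-38)/24301 + (-20*13*(-13))/(10262 - 4801) = (-38)²/24301 + (-20*13*(-13))/(10262 - 4801) = 1444*(1/24301) - 260*(-13)/5461 = 76/1279 + 3380*(1/5461) = 76/1279 + 3380/5461 = 4738056/6984619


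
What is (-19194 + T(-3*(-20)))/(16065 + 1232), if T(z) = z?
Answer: -19134/17297 ≈ -1.1062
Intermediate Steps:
(-19194 + T(-3*(-20)))/(16065 + 1232) = (-19194 - 3*(-20))/(16065 + 1232) = (-19194 + 60)/17297 = -19134*1/17297 = -19134/17297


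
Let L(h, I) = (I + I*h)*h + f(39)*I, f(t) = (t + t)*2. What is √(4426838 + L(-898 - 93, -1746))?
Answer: 17*I*√5912902 ≈ 41338.0*I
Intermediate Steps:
f(t) = 4*t (f(t) = (2*t)*2 = 4*t)
L(h, I) = 156*I + h*(I + I*h) (L(h, I) = (I + I*h)*h + (4*39)*I = h*(I + I*h) + 156*I = 156*I + h*(I + I*h))
√(4426838 + L(-898 - 93, -1746)) = √(4426838 - 1746*(156 + (-898 - 93) + (-898 - 93)²)) = √(4426838 - 1746*(156 - 991 + (-991)²)) = √(4426838 - 1746*(156 - 991 + 982081)) = √(4426838 - 1746*981246) = √(4426838 - 1713255516) = √(-1708828678) = 17*I*√5912902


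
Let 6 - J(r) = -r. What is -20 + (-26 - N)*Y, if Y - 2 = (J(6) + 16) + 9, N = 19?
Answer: -1775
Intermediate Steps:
J(r) = 6 + r (J(r) = 6 - (-1)*r = 6 + r)
Y = 39 (Y = 2 + (((6 + 6) + 16) + 9) = 2 + ((12 + 16) + 9) = 2 + (28 + 9) = 2 + 37 = 39)
-20 + (-26 - N)*Y = -20 + (-26 - 1*19)*39 = -20 + (-26 - 19)*39 = -20 - 45*39 = -20 - 1755 = -1775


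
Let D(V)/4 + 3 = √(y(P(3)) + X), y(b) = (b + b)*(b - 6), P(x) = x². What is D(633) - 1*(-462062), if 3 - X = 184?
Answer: 462050 + 4*I*√127 ≈ 4.6205e+5 + 45.078*I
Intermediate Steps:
X = -181 (X = 3 - 1*184 = 3 - 184 = -181)
y(b) = 2*b*(-6 + b) (y(b) = (2*b)*(-6 + b) = 2*b*(-6 + b))
D(V) = -12 + 4*I*√127 (D(V) = -12 + 4*√(2*3²*(-6 + 3²) - 181) = -12 + 4*√(2*9*(-6 + 9) - 181) = -12 + 4*√(2*9*3 - 181) = -12 + 4*√(54 - 181) = -12 + 4*√(-127) = -12 + 4*(I*√127) = -12 + 4*I*√127)
D(633) - 1*(-462062) = (-12 + 4*I*√127) - 1*(-462062) = (-12 + 4*I*√127) + 462062 = 462050 + 4*I*√127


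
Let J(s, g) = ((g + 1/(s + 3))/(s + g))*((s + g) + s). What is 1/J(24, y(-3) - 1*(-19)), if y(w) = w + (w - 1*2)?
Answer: 945/17582 ≈ 0.053748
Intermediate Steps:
y(w) = -2 + 2*w (y(w) = w + (w - 2) = w + (-2 + w) = -2 + 2*w)
J(s, g) = (g + 1/(3 + s))*(g + 2*s)/(g + s) (J(s, g) = ((g + 1/(3 + s))/(g + s))*((g + s) + s) = ((g + 1/(3 + s))/(g + s))*(g + 2*s) = (g + 1/(3 + s))*(g + 2*s)/(g + s))
1/J(24, y(-3) - 1*(-19)) = 1/((((-2 + 2*(-3)) - 1*(-19)) + 2*24 + 3*((-2 + 2*(-3)) - 1*(-19))² + 24*((-2 + 2*(-3)) - 1*(-19))² + 2*((-2 + 2*(-3)) - 1*(-19))*24² + 6*((-2 + 2*(-3)) - 1*(-19))*24)/(24² + 3*((-2 + 2*(-3)) - 1*(-19)) + 3*24 + ((-2 + 2*(-3)) - 1*(-19))*24)) = 1/((((-2 - 6) + 19) + 48 + 3*((-2 - 6) + 19)² + 24*((-2 - 6) + 19)² + 2*((-2 - 6) + 19)*576 + 6*((-2 - 6) + 19)*24)/(576 + 3*((-2 - 6) + 19) + 72 + ((-2 - 6) + 19)*24)) = 1/(((-8 + 19) + 48 + 3*(-8 + 19)² + 24*(-8 + 19)² + 2*(-8 + 19)*576 + 6*(-8 + 19)*24)/(576 + 3*(-8 + 19) + 72 + (-8 + 19)*24)) = 1/((11 + 48 + 3*11² + 24*11² + 2*11*576 + 6*11*24)/(576 + 3*11 + 72 + 11*24)) = 1/((11 + 48 + 3*121 + 24*121 + 12672 + 1584)/(576 + 33 + 72 + 264)) = 1/((11 + 48 + 363 + 2904 + 12672 + 1584)/945) = 1/((1/945)*17582) = 1/(17582/945) = 945/17582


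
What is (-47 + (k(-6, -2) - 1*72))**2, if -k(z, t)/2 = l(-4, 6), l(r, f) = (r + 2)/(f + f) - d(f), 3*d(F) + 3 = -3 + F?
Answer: 126736/9 ≈ 14082.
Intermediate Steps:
d(F) = -2 + F/3 (d(F) = -1 + (-3 + F)/3 = -1 + (-1 + F/3) = -2 + F/3)
l(r, f) = 2 - f/3 + (2 + r)/(2*f) (l(r, f) = (r + 2)/(f + f) - (-2 + f/3) = (2 + r)/((2*f)) + (2 - f/3) = (2 + r)*(1/(2*f)) + (2 - f/3) = (2 + r)/(2*f) + (2 - f/3) = 2 - f/3 + (2 + r)/(2*f))
k(z, t) = 1/3 (k(z, t) = -2*(1 + (1/2)*(-4) - 1/3*6*(-6 + 6))/6 = -(1 - 2 - 1/3*6*0)/3 = -(1 - 2 + 0)/3 = -(-1)/3 = -2*(-1/6) = 1/3)
(-47 + (k(-6, -2) - 1*72))**2 = (-47 + (1/3 - 1*72))**2 = (-47 + (1/3 - 72))**2 = (-47 - 215/3)**2 = (-356/3)**2 = 126736/9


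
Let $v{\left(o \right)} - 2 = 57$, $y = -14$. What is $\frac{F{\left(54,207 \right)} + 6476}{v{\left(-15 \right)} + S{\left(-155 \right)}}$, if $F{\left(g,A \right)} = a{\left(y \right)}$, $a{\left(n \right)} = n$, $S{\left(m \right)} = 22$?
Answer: $\frac{718}{9} \approx 79.778$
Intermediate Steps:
$F{\left(g,A \right)} = -14$
$v{\left(o \right)} = 59$ ($v{\left(o \right)} = 2 + 57 = 59$)
$\frac{F{\left(54,207 \right)} + 6476}{v{\left(-15 \right)} + S{\left(-155 \right)}} = \frac{-14 + 6476}{59 + 22} = \frac{6462}{81} = 6462 \cdot \frac{1}{81} = \frac{718}{9}$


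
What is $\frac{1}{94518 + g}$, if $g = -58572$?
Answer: $\frac{1}{35946} \approx 2.782 \cdot 10^{-5}$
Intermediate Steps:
$\frac{1}{94518 + g} = \frac{1}{94518 - 58572} = \frac{1}{35946}$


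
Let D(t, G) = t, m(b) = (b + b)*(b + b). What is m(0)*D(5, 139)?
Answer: 0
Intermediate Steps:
m(b) = 4*b² (m(b) = (2*b)*(2*b) = 4*b²)
m(0)*D(5, 139) = (4*0²)*5 = (4*0)*5 = 0*5 = 0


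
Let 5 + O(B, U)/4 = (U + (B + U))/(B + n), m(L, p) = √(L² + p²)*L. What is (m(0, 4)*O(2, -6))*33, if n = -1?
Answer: 0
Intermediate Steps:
m(L, p) = L*√(L² + p²)
O(B, U) = -20 + 4*(B + 2*U)/(-1 + B) (O(B, U) = -20 + 4*((U + (B + U))/(B - 1)) = -20 + 4*((B + 2*U)/(-1 + B)) = -20 + 4*(B + 2*U)/(-1 + B))
(m(0, 4)*O(2, -6))*33 = ((0*√(0² + 4²))*(4*(5 - 4*2 + 2*(-6))/(-1 + 2)))*33 = ((0*√(0 + 16))*(4*(5 - 8 - 12)/1))*33 = ((0*√16)*(4*1*(-15)))*33 = ((0*4)*(-60))*33 = (0*(-60))*33 = 0*33 = 0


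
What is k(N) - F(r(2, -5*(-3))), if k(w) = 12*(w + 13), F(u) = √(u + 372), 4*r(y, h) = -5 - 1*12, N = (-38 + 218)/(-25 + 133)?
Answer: 176 - √1471/2 ≈ 156.82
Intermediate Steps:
N = 5/3 (N = 180/108 = 180*(1/108) = 5/3 ≈ 1.6667)
r(y, h) = -17/4 (r(y, h) = (-5 - 1*12)/4 = (-5 - 12)/4 = (¼)*(-17) = -17/4)
F(u) = √(372 + u)
k(w) = 156 + 12*w (k(w) = 12*(13 + w) = 156 + 12*w)
k(N) - F(r(2, -5*(-3))) = (156 + 12*(5/3)) - √(372 - 17/4) = (156 + 20) - √(1471/4) = 176 - √1471/2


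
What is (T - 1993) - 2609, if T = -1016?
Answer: -5618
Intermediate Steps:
(T - 1993) - 2609 = (-1016 - 1993) - 2609 = -3009 - 2609 = -5618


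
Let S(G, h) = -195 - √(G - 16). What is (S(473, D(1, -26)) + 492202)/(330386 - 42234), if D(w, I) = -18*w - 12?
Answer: 492007/288152 - √457/288152 ≈ 1.7074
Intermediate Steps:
D(w, I) = -12 - 18*w
S(G, h) = -195 - √(-16 + G)
(S(473, D(1, -26)) + 492202)/(330386 - 42234) = ((-195 - √(-16 + 473)) + 492202)/(330386 - 42234) = ((-195 - √457) + 492202)/288152 = (492007 - √457)*(1/288152) = 492007/288152 - √457/288152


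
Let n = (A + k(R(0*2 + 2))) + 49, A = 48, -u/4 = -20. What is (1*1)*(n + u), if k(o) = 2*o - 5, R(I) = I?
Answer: 176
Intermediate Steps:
u = 80 (u = -4*(-20) = 80)
k(o) = -5 + 2*o
n = 96 (n = (48 + (-5 + 2*(0*2 + 2))) + 49 = (48 + (-5 + 2*(0 + 2))) + 49 = (48 + (-5 + 2*2)) + 49 = (48 + (-5 + 4)) + 49 = (48 - 1) + 49 = 47 + 49 = 96)
(1*1)*(n + u) = (1*1)*(96 + 80) = 1*176 = 176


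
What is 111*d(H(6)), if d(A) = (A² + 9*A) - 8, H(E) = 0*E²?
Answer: -888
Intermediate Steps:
H(E) = 0
d(A) = -8 + A² + 9*A
111*d(H(6)) = 111*(-8 + 0² + 9*0) = 111*(-8 + 0 + 0) = 111*(-8) = -888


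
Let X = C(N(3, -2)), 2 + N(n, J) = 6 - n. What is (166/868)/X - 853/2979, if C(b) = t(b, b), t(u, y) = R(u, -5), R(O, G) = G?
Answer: -2098267/6464430 ≈ -0.32459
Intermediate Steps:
N(n, J) = 4 - n (N(n, J) = -2 + (6 - n) = 4 - n)
t(u, y) = -5
C(b) = -5
X = -5
(166/868)/X - 853/2979 = (166/868)/(-5) - 853/2979 = (166*(1/868))*(-⅕) - 853*1/2979 = (83/434)*(-⅕) - 853/2979 = -83/2170 - 853/2979 = -2098267/6464430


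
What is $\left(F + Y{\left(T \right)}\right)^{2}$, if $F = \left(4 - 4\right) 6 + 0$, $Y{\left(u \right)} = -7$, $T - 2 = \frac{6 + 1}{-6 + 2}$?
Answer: $49$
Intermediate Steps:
$T = \frac{1}{4}$ ($T = 2 + \frac{6 + 1}{-6 + 2} = 2 + \frac{7}{-4} = 2 + 7 \left(- \frac{1}{4}\right) = 2 - \frac{7}{4} = \frac{1}{4} \approx 0.25$)
$F = 0$ ($F = \left(4 - 4\right) 6 + 0 = 0 \cdot 6 + 0 = 0 + 0 = 0$)
$\left(F + Y{\left(T \right)}\right)^{2} = \left(0 - 7\right)^{2} = \left(-7\right)^{2} = 49$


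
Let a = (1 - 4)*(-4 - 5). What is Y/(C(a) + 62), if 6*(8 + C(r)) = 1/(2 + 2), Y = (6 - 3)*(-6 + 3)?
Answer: -216/1297 ≈ -0.16654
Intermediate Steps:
Y = -9 (Y = 3*(-3) = -9)
a = 27 (a = -3*(-9) = 27)
C(r) = -191/24 (C(r) = -8 + 1/(6*(2 + 2)) = -8 + (1/6)/4 = -8 + (1/6)*(1/4) = -8 + 1/24 = -191/24)
Y/(C(a) + 62) = -9/(-191/24 + 62) = -9/(1297/24) = (24/1297)*(-9) = -216/1297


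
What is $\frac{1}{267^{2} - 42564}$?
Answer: $\frac{1}{28725} \approx 3.4813 \cdot 10^{-5}$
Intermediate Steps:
$\frac{1}{267^{2} - 42564} = \frac{1}{71289 - 42564} = \frac{1}{28725}$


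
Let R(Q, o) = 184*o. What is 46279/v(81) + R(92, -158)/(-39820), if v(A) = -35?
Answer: -92090613/69685 ≈ -1321.5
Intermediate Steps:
46279/v(81) + R(92, -158)/(-39820) = 46279/(-35) + (184*(-158))/(-39820) = 46279*(-1/35) - 29072*(-1/39820) = -46279/35 + 7268/9955 = -92090613/69685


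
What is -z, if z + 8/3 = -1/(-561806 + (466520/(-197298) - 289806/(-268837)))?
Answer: 119195207033033993/44698232472951612 ≈ 2.6667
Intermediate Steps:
z = -119195207033033993/44698232472951612 (z = -8/3 - 1/(-561806 + (466520/(-197298) - 289806/(-268837))) = -8/3 - 1/(-561806 + (466520*(-1/197298) - 289806*(-1/268837))) = -8/3 - 1/(-561806 + (-233260/98649 + 289806/268837)) = -8/3 - 1/(-561806 - 34119846526/26520501213) = -8/3 - 1/(-14899410824317204/26520501213) = -8/3 - 1*(-26520501213/14899410824317204) = -8/3 + 26520501213/14899410824317204 = -119195207033033993/44698232472951612 ≈ -2.6667)
-z = -1*(-119195207033033993/44698232472951612) = 119195207033033993/44698232472951612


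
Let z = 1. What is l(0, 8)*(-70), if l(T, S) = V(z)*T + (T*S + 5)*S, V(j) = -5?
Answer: -2800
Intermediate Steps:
l(T, S) = -5*T + S*(5 + S*T) (l(T, S) = -5*T + (T*S + 5)*S = -5*T + (S*T + 5)*S = -5*T + (5 + S*T)*S = -5*T + S*(5 + S*T))
l(0, 8)*(-70) = (-5*0 + 5*8 + 0*8**2)*(-70) = (0 + 40 + 0*64)*(-70) = (0 + 40 + 0)*(-70) = 40*(-70) = -2800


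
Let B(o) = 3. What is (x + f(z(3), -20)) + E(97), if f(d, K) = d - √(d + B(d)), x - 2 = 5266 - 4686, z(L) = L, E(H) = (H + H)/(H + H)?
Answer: 586 - √6 ≈ 583.55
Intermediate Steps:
E(H) = 1 (E(H) = (2*H)/((2*H)) = (2*H)*(1/(2*H)) = 1)
x = 582 (x = 2 + (5266 - 4686) = 2 + 580 = 582)
f(d, K) = d - √(3 + d) (f(d, K) = d - √(d + 3) = d - √(3 + d))
(x + f(z(3), -20)) + E(97) = (582 + (3 - √(3 + 3))) + 1 = (582 + (3 - √6)) + 1 = (585 - √6) + 1 = 586 - √6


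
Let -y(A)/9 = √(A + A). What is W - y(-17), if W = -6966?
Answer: -6966 + 9*I*√34 ≈ -6966.0 + 52.479*I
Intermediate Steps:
y(A) = -9*√2*√A (y(A) = -9*√(A + A) = -9*√2*√A)
W - y(-17) = -6966 - (-9)*√2*√(-17) = -6966 - (-9)*√2*I*√17 = -6966 - (-9)*I*√34 = -6966 + 9*I*√34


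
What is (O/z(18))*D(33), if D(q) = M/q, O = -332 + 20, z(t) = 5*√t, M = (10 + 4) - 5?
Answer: -156*√2/55 ≈ -4.0112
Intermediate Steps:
M = 9 (M = 14 - 5 = 9)
O = -312
D(q) = 9/q
(O/z(18))*D(33) = (-312*√2/30)*(9/33) = (-312*√2/30)*(9*(1/33)) = -312*√2/30*(3/11) = -52*√2/5*(3/11) = -156*√2/55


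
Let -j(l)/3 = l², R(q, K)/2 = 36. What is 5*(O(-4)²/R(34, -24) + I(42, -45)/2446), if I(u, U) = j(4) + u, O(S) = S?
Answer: 12095/11007 ≈ 1.0988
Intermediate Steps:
R(q, K) = 72 (R(q, K) = 2*36 = 72)
j(l) = -3*l²
I(u, U) = -48 + u (I(u, U) = -3*4² + u = -3*16 + u = -48 + u)
5*(O(-4)²/R(34, -24) + I(42, -45)/2446) = 5*((-4)²/72 + (-48 + 42)/2446) = 5*(16*(1/72) - 6*1/2446) = 5*(2/9 - 3/1223) = 5*(2419/11007) = 12095/11007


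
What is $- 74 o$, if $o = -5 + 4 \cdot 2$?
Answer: $-222$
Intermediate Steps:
$o = 3$ ($o = -5 + 8 = 3$)
$- 74 o = \left(-74\right) 3 = -222$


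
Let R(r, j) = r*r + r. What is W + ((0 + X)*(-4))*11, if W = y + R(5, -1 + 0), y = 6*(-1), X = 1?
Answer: -20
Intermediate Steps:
R(r, j) = r + r**2 (R(r, j) = r**2 + r = r + r**2)
y = -6
W = 24 (W = -6 + 5*(1 + 5) = -6 + 5*6 = -6 + 30 = 24)
W + ((0 + X)*(-4))*11 = 24 + ((0 + 1)*(-4))*11 = 24 + (1*(-4))*11 = 24 - 4*11 = 24 - 44 = -20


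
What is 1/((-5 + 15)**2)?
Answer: 1/100 ≈ 0.010000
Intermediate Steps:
1/((-5 + 15)**2) = 1/(10**2) = 1/100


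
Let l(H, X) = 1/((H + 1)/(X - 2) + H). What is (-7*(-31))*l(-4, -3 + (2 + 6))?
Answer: -217/5 ≈ -43.400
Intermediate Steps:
l(H, X) = 1/(H + (1 + H)/(-2 + X)) (l(H, X) = 1/((1 + H)/(-2 + X) + H) = 1/(H + (1 + H)/(-2 + X)))
(-7*(-31))*l(-4, -3 + (2 + 6)) = (-7*(-31))*((-2 + (-3 + (2 + 6)))/(1 - 1*(-4) - 4*(-3 + (2 + 6)))) = 217*((-2 + (-3 + 8))/(1 + 4 - 4*(-3 + 8))) = 217*((-2 + 5)/(1 + 4 - 4*5)) = 217*(3/(1 + 4 - 20)) = 217*(3/(-15)) = 217*(-1/15*3) = 217*(-⅕) = -217/5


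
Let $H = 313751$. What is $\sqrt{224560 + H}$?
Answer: $\sqrt{538311} \approx 733.7$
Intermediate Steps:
$\sqrt{224560 + H} = \sqrt{224560 + 313751} = \sqrt{538311}$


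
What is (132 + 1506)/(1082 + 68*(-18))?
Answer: -819/71 ≈ -11.535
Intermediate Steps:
(132 + 1506)/(1082 + 68*(-18)) = 1638/(1082 - 1224) = 1638/(-142) = 1638*(-1/142) = -819/71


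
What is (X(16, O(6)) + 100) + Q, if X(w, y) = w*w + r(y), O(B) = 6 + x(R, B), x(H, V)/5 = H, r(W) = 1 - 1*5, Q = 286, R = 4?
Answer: 638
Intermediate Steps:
r(W) = -4 (r(W) = 1 - 5 = -4)
x(H, V) = 5*H
O(B) = 26 (O(B) = 6 + 5*4 = 6 + 20 = 26)
X(w, y) = -4 + w² (X(w, y) = w*w - 4 = w² - 4 = -4 + w²)
(X(16, O(6)) + 100) + Q = ((-4 + 16²) + 100) + 286 = ((-4 + 256) + 100) + 286 = (252 + 100) + 286 = 352 + 286 = 638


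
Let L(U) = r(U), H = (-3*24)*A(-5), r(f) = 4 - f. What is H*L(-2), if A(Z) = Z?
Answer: 2160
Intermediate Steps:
H = 360 (H = -3*24*(-5) = -72*(-5) = 360)
L(U) = 4 - U
H*L(-2) = 360*(4 - 1*(-2)) = 360*(4 + 2) = 360*6 = 2160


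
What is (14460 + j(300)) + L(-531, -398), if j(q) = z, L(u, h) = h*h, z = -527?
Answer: 172337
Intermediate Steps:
L(u, h) = h**2
j(q) = -527
(14460 + j(300)) + L(-531, -398) = (14460 - 527) + (-398)**2 = 13933 + 158404 = 172337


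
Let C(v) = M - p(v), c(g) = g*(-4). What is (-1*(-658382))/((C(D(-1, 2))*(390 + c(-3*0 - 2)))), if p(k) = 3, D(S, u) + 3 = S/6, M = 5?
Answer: 329191/398 ≈ 827.11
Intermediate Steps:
D(S, u) = -3 + S/6
c(g) = -4*g
C(v) = 2 (C(v) = 5 - 1*3 = 5 - 3 = 2)
(-1*(-658382))/((C(D(-1, 2))*(390 + c(-3*0 - 2)))) = (-1*(-658382))/((2*(390 - 4*(-3*0 - 2)))) = 658382/((2*(390 - 4*(0 - 2)))) = 658382/((2*(390 - 4*(-2)))) = 658382/((2*(390 + 8))) = 658382/((2*398)) = 658382/796 = 658382*(1/796) = 329191/398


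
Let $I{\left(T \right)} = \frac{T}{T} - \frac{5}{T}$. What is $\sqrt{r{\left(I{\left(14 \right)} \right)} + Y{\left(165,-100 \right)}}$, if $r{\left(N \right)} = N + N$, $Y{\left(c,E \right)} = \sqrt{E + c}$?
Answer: $\frac{\sqrt{63 + 49 \sqrt{65}}}{7} \approx 3.0574$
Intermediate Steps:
$I{\left(T \right)} = 1 - \frac{5}{T}$
$r{\left(N \right)} = 2 N$
$\sqrt{r{\left(I{\left(14 \right)} \right)} + Y{\left(165,-100 \right)}} = \sqrt{2 \frac{-5 + 14}{14} + \sqrt{-100 + 165}} = \sqrt{2 \cdot \frac{1}{14} \cdot 9 + \sqrt{65}} = \sqrt{2 \cdot \frac{9}{14} + \sqrt{65}} = \sqrt{\frac{9}{7} + \sqrt{65}}$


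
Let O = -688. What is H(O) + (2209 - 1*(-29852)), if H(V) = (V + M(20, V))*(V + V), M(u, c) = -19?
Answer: 1004893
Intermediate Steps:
H(V) = 2*V*(-19 + V) (H(V) = (V - 19)*(V + V) = (-19 + V)*(2*V) = 2*V*(-19 + V))
H(O) + (2209 - 1*(-29852)) = 2*(-688)*(-19 - 688) + (2209 - 1*(-29852)) = 2*(-688)*(-707) + (2209 + 29852) = 972832 + 32061 = 1004893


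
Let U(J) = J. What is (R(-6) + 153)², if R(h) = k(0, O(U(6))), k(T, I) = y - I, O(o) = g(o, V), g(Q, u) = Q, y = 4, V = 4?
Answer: 22801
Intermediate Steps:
O(o) = o
k(T, I) = 4 - I
R(h) = -2 (R(h) = 4 - 1*6 = 4 - 6 = -2)
(R(-6) + 153)² = (-2 + 153)² = 151² = 22801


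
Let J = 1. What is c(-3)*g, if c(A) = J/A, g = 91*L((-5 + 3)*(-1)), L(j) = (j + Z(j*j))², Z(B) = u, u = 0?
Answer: -364/3 ≈ -121.33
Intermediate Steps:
Z(B) = 0
L(j) = j² (L(j) = (j + 0)² = j²)
g = 364 (g = 91*((-5 + 3)*(-1))² = 91*(-2*(-1))² = 91*2² = 91*4 = 364)
c(A) = 1/A
c(-3)*g = 364/(-3) = -⅓*364 = -364/3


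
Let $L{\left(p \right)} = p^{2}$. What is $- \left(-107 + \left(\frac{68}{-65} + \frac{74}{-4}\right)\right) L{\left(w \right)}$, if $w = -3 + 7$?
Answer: $\frac{131608}{65} \approx 2024.7$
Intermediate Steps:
$w = 4$
$- \left(-107 + \left(\frac{68}{-65} + \frac{74}{-4}\right)\right) L{\left(w \right)} = - \left(-107 + \left(\frac{68}{-65} + \frac{74}{-4}\right)\right) 4^{2} = - \left(-107 + \left(68 \left(- \frac{1}{65}\right) + 74 \left(- \frac{1}{4}\right)\right)\right) 16 = - \left(-107 - \frac{2541}{130}\right) 16 = - \frac{\left(-16451\right) 16}{130} = \left(-1\right) \left(- \frac{131608}{65}\right) = \frac{131608}{65}$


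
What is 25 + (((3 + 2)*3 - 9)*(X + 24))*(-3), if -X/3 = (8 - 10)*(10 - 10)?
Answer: -407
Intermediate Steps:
X = 0 (X = -3*(8 - 10)*(10 - 10) = -(-6)*0 = -3*0 = 0)
25 + (((3 + 2)*3 - 9)*(X + 24))*(-3) = 25 + (((3 + 2)*3 - 9)*(0 + 24))*(-3) = 25 + ((5*3 - 9)*24)*(-3) = 25 + ((15 - 9)*24)*(-3) = 25 + (6*24)*(-3) = 25 + 144*(-3) = 25 - 432 = -407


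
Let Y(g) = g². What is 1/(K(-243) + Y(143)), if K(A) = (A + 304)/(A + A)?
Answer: 486/9938153 ≈ 4.8902e-5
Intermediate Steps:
K(A) = (304 + A)/(2*A) (K(A) = (304 + A)/((2*A)) = (304 + A)*(1/(2*A)) = (304 + A)/(2*A))
1/(K(-243) + Y(143)) = 1/((½)*(304 - 243)/(-243) + 143²) = 1/((½)*(-1/243)*61 + 20449) = 1/(-61/486 + 20449) = 1/(9938153/486) = 486/9938153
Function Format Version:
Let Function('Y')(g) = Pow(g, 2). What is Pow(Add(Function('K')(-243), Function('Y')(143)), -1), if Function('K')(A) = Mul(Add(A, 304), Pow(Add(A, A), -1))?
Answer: Rational(486, 9938153) ≈ 4.8902e-5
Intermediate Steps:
Function('K')(A) = Mul(Rational(1, 2), Pow(A, -1), Add(304, A)) (Function('K')(A) = Mul(Add(304, A), Pow(Mul(2, A), -1)) = Mul(Add(304, A), Mul(Rational(1, 2), Pow(A, -1))) = Mul(Rational(1, 2), Pow(A, -1), Add(304, A)))
Pow(Add(Function('K')(-243), Function('Y')(143)), -1) = Pow(Add(Mul(Rational(1, 2), Pow(-243, -1), Add(304, -243)), Pow(143, 2)), -1) = Pow(Add(Mul(Rational(1, 2), Rational(-1, 243), 61), 20449), -1) = Pow(Add(Rational(-61, 486), 20449), -1) = Pow(Rational(9938153, 486), -1) = Rational(486, 9938153)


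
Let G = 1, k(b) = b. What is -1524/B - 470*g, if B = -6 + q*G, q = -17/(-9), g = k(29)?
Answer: -490594/37 ≈ -13259.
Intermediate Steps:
g = 29
q = 17/9 (q = -17*(-1/9) = 17/9 ≈ 1.8889)
B = -37/9 (B = -6 + (17/9)*1 = -6 + 17/9 = -37/9 ≈ -4.1111)
-1524/B - 470*g = -1524/(-37/9) - 470*29 = -1524*(-9/37) - 13630 = 13716/37 - 13630 = -490594/37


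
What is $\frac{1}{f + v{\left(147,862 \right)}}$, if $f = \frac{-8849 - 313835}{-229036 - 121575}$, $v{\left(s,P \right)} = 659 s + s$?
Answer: $\frac{350611}{34016601904} \approx 1.0307 \cdot 10^{-5}$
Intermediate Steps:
$v{\left(s,P \right)} = 660 s$
$f = \frac{322684}{350611}$ ($f = \frac{-8849 - 313835}{-350611} = \left(-8849 - 313835\right) \left(- \frac{1}{350611}\right) = \left(-322684\right) \left(- \frac{1}{350611}\right) = \frac{322684}{350611} \approx 0.92035$)
$\frac{1}{f + v{\left(147,862 \right)}} = \frac{1}{\frac{322684}{350611} + 660 \cdot 147} = \frac{1}{\frac{322684}{350611} + 97020} = \frac{1}{\frac{34016601904}{350611}} = \frac{350611}{34016601904}$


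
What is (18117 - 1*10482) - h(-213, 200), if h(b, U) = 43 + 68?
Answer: 7524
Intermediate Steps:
h(b, U) = 111
(18117 - 1*10482) - h(-213, 200) = (18117 - 1*10482) - 1*111 = (18117 - 10482) - 111 = 7635 - 111 = 7524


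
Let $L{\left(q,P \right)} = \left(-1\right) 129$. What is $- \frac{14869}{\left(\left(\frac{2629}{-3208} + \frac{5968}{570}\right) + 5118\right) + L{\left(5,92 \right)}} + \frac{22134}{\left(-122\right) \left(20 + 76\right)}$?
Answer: $- \frac{43395669612943}{8920964670304} \approx -4.8645$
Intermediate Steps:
$L{\left(q,P \right)} = -129$
$- \frac{14869}{\left(\left(\frac{2629}{-3208} + \frac{5968}{570}\right) + 5118\right) + L{\left(5,92 \right)}} + \frac{22134}{\left(-122\right) \left(20 + 76\right)} = - \frac{14869}{\left(\left(\frac{2629}{-3208} + \frac{5968}{570}\right) + 5118\right) - 129} + \frac{22134}{\left(-122\right) \left(20 + 76\right)} = - \frac{14869}{\left(\left(2629 \left(- \frac{1}{3208}\right) + 5968 \cdot \frac{1}{570}\right) + 5118\right) - 129} + \frac{22134}{\left(-122\right) 96} = - \frac{14869}{\left(\left(- \frac{2629}{3208} + \frac{2984}{285}\right) + 5118\right) - 129} + \frac{22134}{-11712} = - \frac{14869}{\left(\frac{8823407}{914280} + 5118\right) - 129} + 22134 \left(- \frac{1}{11712}\right) = - \frac{14869}{\frac{4688108447}{914280} - 129} - \frac{3689}{1952} = - \frac{14869}{\frac{4570166327}{914280}} - \frac{3689}{1952} = \left(-14869\right) \frac{914280}{4570166327} - \frac{3689}{1952} = - \frac{13594429320}{4570166327} - \frac{3689}{1952} = - \frac{43395669612943}{8920964670304}$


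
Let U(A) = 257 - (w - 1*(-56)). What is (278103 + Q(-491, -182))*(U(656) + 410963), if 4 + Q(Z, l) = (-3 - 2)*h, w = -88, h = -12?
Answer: 114393445068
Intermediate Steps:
Q(Z, l) = 56 (Q(Z, l) = -4 + (-3 - 2)*(-12) = -4 - 5*(-12) = -4 + 60 = 56)
U(A) = 289 (U(A) = 257 - (-88 - 1*(-56)) = 257 - (-88 + 56) = 257 - 1*(-32) = 257 + 32 = 289)
(278103 + Q(-491, -182))*(U(656) + 410963) = (278103 + 56)*(289 + 410963) = 278159*411252 = 114393445068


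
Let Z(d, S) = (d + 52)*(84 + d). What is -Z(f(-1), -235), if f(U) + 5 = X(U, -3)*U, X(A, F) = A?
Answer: -3840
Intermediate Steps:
f(U) = -5 + U**2 (f(U) = -5 + U*U = -5 + U**2)
Z(d, S) = (52 + d)*(84 + d)
-Z(f(-1), -235) = -(4368 + (-5 + (-1)**2)**2 + 136*(-5 + (-1)**2)) = -(4368 + (-5 + 1)**2 + 136*(-5 + 1)) = -(4368 + (-4)**2 + 136*(-4)) = -(4368 + 16 - 544) = -1*3840 = -3840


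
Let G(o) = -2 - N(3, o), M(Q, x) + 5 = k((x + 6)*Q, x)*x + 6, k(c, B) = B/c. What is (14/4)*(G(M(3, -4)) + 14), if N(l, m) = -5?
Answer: 119/2 ≈ 59.500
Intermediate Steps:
M(Q, x) = 1 + x²/(Q*(6 + x)) (M(Q, x) = -5 + ((x/(((x + 6)*Q)))*x + 6) = -5 + ((x/(((6 + x)*Q)))*x + 6) = -5 + ((x/((Q*(6 + x))))*x + 6) = -5 + ((x*(1/(Q*(6 + x))))*x + 6) = -5 + ((x/(Q*(6 + x)))*x + 6) = -5 + (x²/(Q*(6 + x)) + 6) = -5 + (6 + x²/(Q*(6 + x))) = 1 + x²/(Q*(6 + x)))
G(o) = 3 (G(o) = -2 - 1*(-5) = -2 + 5 = 3)
(14/4)*(G(M(3, -4)) + 14) = (14/4)*(3 + 14) = (14*(¼))*17 = (7/2)*17 = 119/2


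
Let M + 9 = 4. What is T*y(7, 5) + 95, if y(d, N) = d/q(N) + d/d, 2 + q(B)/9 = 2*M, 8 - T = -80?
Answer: 4787/27 ≈ 177.30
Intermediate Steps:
T = 88 (T = 8 - 1*(-80) = 8 + 80 = 88)
M = -5 (M = -9 + 4 = -5)
q(B) = -108 (q(B) = -18 + 9*(2*(-5)) = -18 + 9*(-10) = -18 - 90 = -108)
y(d, N) = 1 - d/108 (y(d, N) = d/(-108) + d/d = d*(-1/108) + 1 = -d/108 + 1 = 1 - d/108)
T*y(7, 5) + 95 = 88*(1 - 1/108*7) + 95 = 88*(1 - 7/108) + 95 = 88*(101/108) + 95 = 2222/27 + 95 = 4787/27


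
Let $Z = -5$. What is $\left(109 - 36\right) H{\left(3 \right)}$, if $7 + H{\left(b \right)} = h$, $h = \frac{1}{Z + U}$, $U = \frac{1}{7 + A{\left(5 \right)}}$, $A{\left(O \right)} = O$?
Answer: $- \frac{31025}{59} \approx -525.85$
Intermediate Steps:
$U = \frac{1}{12}$ ($U = \frac{1}{7 + 5} = \frac{1}{12} \approx 0.083333$)
$h = - \frac{12}{59}$ ($h = \frac{1}{-5 + \frac{1}{12}} = \frac{1}{- \frac{59}{12}} = - \frac{12}{59} \approx -0.20339$)
$H{\left(b \right)} = - \frac{425}{59}$ ($H{\left(b \right)} = -7 - \frac{12}{59} = - \frac{425}{59}$)
$\left(109 - 36\right) H{\left(3 \right)} = \left(109 - 36\right) \left(- \frac{425}{59}\right) = 73 \left(- \frac{425}{59}\right) = - \frac{31025}{59}$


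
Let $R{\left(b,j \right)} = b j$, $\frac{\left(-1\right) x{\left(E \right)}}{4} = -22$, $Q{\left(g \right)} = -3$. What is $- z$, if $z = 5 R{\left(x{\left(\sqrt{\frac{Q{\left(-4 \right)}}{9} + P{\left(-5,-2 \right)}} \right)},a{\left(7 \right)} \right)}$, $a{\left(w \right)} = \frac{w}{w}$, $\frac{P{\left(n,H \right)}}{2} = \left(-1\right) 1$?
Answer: $-440$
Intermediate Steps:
$P{\left(n,H \right)} = -2$ ($P{\left(n,H \right)} = 2 \left(\left(-1\right) 1\right) = 2 \left(-1\right) = -2$)
$x{\left(E \right)} = 88$ ($x{\left(E \right)} = \left(-4\right) \left(-22\right) = 88$)
$a{\left(w \right)} = 1$
$z = 440$ ($z = 5 \cdot 88 \cdot 1 = 5 \cdot 88 = 440$)
$- z = \left(-1\right) 440 = -440$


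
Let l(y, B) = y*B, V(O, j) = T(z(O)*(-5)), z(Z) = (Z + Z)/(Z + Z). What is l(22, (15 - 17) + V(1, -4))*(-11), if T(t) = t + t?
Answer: 2904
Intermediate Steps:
z(Z) = 1 (z(Z) = (2*Z)/((2*Z)) = (2*Z)*(1/(2*Z)) = 1)
T(t) = 2*t
V(O, j) = -10 (V(O, j) = 2*(1*(-5)) = 2*(-5) = -10)
l(y, B) = B*y
l(22, (15 - 17) + V(1, -4))*(-11) = (((15 - 17) - 10)*22)*(-11) = ((-2 - 10)*22)*(-11) = -12*22*(-11) = -264*(-11) = 2904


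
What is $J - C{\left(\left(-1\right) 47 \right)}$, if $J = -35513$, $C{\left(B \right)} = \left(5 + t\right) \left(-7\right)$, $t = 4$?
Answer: $-35450$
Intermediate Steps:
$C{\left(B \right)} = -63$ ($C{\left(B \right)} = \left(5 + 4\right) \left(-7\right) = 9 \left(-7\right) = -63$)
$J - C{\left(\left(-1\right) 47 \right)} = -35513 - -63 = -35513 + 63 = -35450$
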